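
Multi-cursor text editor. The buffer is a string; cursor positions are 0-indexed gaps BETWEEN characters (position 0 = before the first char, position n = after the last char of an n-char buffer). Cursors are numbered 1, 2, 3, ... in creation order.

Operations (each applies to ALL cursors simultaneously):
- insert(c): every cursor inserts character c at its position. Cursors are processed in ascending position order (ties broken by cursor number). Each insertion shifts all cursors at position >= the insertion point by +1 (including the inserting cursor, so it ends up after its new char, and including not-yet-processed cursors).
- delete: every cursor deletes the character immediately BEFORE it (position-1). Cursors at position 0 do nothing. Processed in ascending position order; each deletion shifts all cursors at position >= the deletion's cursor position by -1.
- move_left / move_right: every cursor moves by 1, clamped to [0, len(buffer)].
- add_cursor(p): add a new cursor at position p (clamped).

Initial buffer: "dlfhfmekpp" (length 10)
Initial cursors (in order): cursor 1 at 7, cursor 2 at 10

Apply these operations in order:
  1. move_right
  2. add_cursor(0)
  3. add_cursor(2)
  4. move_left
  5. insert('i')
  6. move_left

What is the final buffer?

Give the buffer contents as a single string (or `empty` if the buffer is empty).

After op 1 (move_right): buffer="dlfhfmekpp" (len 10), cursors c1@8 c2@10, authorship ..........
After op 2 (add_cursor(0)): buffer="dlfhfmekpp" (len 10), cursors c3@0 c1@8 c2@10, authorship ..........
After op 3 (add_cursor(2)): buffer="dlfhfmekpp" (len 10), cursors c3@0 c4@2 c1@8 c2@10, authorship ..........
After op 4 (move_left): buffer="dlfhfmekpp" (len 10), cursors c3@0 c4@1 c1@7 c2@9, authorship ..........
After op 5 (insert('i')): buffer="idilfhfmeikpip" (len 14), cursors c3@1 c4@3 c1@10 c2@13, authorship 3.4......1..2.
After op 6 (move_left): buffer="idilfhfmeikpip" (len 14), cursors c3@0 c4@2 c1@9 c2@12, authorship 3.4......1..2.

Answer: idilfhfmeikpip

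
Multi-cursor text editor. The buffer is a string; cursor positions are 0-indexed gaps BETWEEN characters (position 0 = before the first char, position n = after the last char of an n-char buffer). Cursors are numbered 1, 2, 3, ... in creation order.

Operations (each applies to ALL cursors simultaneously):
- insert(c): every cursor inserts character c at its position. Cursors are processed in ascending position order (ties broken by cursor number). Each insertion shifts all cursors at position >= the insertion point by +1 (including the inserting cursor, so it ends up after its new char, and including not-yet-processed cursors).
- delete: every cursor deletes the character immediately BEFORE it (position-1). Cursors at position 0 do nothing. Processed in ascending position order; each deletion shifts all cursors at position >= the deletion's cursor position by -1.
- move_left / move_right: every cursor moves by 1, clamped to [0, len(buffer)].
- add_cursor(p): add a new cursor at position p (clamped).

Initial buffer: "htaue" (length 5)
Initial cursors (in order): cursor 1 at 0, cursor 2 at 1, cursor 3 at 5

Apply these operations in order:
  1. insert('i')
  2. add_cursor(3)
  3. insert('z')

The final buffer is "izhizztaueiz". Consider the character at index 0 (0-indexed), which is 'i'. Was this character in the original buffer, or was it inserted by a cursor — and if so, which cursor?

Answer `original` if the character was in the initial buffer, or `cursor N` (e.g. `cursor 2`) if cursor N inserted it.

Answer: cursor 1

Derivation:
After op 1 (insert('i')): buffer="ihitauei" (len 8), cursors c1@1 c2@3 c3@8, authorship 1.2....3
After op 2 (add_cursor(3)): buffer="ihitauei" (len 8), cursors c1@1 c2@3 c4@3 c3@8, authorship 1.2....3
After op 3 (insert('z')): buffer="izhizztaueiz" (len 12), cursors c1@2 c2@6 c4@6 c3@12, authorship 11.224....33
Authorship (.=original, N=cursor N): 1 1 . 2 2 4 . . . . 3 3
Index 0: author = 1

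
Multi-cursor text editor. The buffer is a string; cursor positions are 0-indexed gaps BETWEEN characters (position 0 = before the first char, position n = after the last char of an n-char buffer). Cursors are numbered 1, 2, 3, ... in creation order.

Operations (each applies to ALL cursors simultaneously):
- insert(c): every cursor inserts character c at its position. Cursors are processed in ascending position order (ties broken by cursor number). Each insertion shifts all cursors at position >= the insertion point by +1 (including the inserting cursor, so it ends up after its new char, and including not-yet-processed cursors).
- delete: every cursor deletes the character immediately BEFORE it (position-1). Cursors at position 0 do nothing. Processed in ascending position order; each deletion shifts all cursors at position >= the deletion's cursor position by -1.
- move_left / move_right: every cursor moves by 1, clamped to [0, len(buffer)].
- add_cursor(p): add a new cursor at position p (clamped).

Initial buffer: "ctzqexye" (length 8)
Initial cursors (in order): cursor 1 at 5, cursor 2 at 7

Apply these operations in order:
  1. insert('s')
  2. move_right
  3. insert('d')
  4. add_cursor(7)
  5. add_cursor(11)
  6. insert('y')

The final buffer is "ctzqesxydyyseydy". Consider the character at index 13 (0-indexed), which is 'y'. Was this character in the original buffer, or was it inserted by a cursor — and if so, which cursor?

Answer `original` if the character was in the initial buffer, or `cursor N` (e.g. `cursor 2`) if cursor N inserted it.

Answer: cursor 4

Derivation:
After op 1 (insert('s')): buffer="ctzqesxyse" (len 10), cursors c1@6 c2@9, authorship .....1..2.
After op 2 (move_right): buffer="ctzqesxyse" (len 10), cursors c1@7 c2@10, authorship .....1..2.
After op 3 (insert('d')): buffer="ctzqesxdysed" (len 12), cursors c1@8 c2@12, authorship .....1.1.2.2
After op 4 (add_cursor(7)): buffer="ctzqesxdysed" (len 12), cursors c3@7 c1@8 c2@12, authorship .....1.1.2.2
After op 5 (add_cursor(11)): buffer="ctzqesxdysed" (len 12), cursors c3@7 c1@8 c4@11 c2@12, authorship .....1.1.2.2
After op 6 (insert('y')): buffer="ctzqesxydyyseydy" (len 16), cursors c3@8 c1@10 c4@14 c2@16, authorship .....1.311.2.422
Authorship (.=original, N=cursor N): . . . . . 1 . 3 1 1 . 2 . 4 2 2
Index 13: author = 4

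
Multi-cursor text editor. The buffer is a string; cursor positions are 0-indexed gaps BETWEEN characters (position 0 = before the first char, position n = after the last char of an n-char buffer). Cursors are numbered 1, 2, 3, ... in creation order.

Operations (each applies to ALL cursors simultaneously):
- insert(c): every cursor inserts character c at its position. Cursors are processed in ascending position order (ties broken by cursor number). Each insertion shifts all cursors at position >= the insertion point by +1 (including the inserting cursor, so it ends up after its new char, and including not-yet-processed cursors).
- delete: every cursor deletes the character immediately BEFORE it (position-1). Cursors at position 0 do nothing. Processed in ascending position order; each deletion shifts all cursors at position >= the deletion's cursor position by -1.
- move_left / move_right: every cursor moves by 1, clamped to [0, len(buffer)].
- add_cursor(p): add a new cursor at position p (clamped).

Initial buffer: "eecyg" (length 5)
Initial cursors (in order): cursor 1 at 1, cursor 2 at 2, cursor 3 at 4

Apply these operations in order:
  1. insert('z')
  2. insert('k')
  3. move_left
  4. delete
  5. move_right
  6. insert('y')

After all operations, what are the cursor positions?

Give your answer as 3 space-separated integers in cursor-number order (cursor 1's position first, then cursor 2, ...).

After op 1 (insert('z')): buffer="ezezcyzg" (len 8), cursors c1@2 c2@4 c3@7, authorship .1.2..3.
After op 2 (insert('k')): buffer="ezkezkcyzkg" (len 11), cursors c1@3 c2@6 c3@10, authorship .11.22..33.
After op 3 (move_left): buffer="ezkezkcyzkg" (len 11), cursors c1@2 c2@5 c3@9, authorship .11.22..33.
After op 4 (delete): buffer="ekekcykg" (len 8), cursors c1@1 c2@3 c3@6, authorship .1.2..3.
After op 5 (move_right): buffer="ekekcykg" (len 8), cursors c1@2 c2@4 c3@7, authorship .1.2..3.
After op 6 (insert('y')): buffer="ekyekycykyg" (len 11), cursors c1@3 c2@6 c3@10, authorship .11.22..33.

Answer: 3 6 10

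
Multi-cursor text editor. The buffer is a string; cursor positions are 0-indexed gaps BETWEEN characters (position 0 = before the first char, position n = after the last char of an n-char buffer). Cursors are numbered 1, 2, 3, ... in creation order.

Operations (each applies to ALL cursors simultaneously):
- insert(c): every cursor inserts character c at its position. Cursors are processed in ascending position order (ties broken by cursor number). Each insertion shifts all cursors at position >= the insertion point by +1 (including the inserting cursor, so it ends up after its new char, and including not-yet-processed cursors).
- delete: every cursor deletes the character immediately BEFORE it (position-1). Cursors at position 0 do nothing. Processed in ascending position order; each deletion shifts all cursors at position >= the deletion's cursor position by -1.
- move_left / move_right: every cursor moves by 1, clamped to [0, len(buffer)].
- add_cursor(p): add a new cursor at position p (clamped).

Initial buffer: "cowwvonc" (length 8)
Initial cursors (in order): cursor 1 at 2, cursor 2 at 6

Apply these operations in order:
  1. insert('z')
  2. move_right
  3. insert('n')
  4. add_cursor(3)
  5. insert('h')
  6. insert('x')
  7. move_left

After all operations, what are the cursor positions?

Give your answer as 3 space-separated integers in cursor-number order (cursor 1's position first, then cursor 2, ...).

After op 1 (insert('z')): buffer="cozwwvoznc" (len 10), cursors c1@3 c2@8, authorship ..1....2..
After op 2 (move_right): buffer="cozwwvoznc" (len 10), cursors c1@4 c2@9, authorship ..1....2..
After op 3 (insert('n')): buffer="cozwnwvoznnc" (len 12), cursors c1@5 c2@11, authorship ..1.1...2.2.
After op 4 (add_cursor(3)): buffer="cozwnwvoznnc" (len 12), cursors c3@3 c1@5 c2@11, authorship ..1.1...2.2.
After op 5 (insert('h')): buffer="cozhwnhwvoznnhc" (len 15), cursors c3@4 c1@7 c2@14, authorship ..13.11...2.22.
After op 6 (insert('x')): buffer="cozhxwnhxwvoznnhxc" (len 18), cursors c3@5 c1@9 c2@17, authorship ..133.111...2.222.
After op 7 (move_left): buffer="cozhxwnhxwvoznnhxc" (len 18), cursors c3@4 c1@8 c2@16, authorship ..133.111...2.222.

Answer: 8 16 4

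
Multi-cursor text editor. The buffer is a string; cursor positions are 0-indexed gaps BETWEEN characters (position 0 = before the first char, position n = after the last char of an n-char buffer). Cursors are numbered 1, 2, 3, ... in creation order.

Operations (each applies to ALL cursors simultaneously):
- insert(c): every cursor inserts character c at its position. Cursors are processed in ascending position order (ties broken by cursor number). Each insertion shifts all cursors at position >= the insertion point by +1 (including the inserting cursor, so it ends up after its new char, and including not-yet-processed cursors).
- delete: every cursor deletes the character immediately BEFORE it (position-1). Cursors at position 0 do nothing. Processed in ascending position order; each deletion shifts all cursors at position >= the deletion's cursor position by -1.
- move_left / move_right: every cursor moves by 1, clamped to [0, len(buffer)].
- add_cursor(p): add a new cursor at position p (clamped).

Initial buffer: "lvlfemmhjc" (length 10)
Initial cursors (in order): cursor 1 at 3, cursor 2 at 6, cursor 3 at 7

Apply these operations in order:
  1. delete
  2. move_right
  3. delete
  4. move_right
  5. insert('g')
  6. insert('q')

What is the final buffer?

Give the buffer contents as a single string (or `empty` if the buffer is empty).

Answer: lvjgggqqqc

Derivation:
After op 1 (delete): buffer="lvfehjc" (len 7), cursors c1@2 c2@4 c3@4, authorship .......
After op 2 (move_right): buffer="lvfehjc" (len 7), cursors c1@3 c2@5 c3@5, authorship .......
After op 3 (delete): buffer="lvjc" (len 4), cursors c1@2 c2@2 c3@2, authorship ....
After op 4 (move_right): buffer="lvjc" (len 4), cursors c1@3 c2@3 c3@3, authorship ....
After op 5 (insert('g')): buffer="lvjgggc" (len 7), cursors c1@6 c2@6 c3@6, authorship ...123.
After op 6 (insert('q')): buffer="lvjgggqqqc" (len 10), cursors c1@9 c2@9 c3@9, authorship ...123123.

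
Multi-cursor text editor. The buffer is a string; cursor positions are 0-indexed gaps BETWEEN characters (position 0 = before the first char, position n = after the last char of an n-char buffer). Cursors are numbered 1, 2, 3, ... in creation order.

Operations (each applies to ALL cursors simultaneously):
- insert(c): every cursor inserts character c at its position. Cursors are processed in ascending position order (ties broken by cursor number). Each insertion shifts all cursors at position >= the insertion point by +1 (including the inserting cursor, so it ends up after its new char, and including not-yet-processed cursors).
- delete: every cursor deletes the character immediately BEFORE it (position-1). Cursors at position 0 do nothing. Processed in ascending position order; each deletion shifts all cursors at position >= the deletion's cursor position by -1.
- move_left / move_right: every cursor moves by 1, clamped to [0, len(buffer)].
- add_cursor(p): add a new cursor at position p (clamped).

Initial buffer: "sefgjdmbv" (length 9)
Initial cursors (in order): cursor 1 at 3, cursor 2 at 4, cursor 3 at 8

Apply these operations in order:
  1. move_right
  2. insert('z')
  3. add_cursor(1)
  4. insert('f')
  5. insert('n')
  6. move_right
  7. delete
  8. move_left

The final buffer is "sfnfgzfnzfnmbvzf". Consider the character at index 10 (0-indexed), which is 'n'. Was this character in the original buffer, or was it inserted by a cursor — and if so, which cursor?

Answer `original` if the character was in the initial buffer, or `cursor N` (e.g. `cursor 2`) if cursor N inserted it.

After op 1 (move_right): buffer="sefgjdmbv" (len 9), cursors c1@4 c2@5 c3@9, authorship .........
After op 2 (insert('z')): buffer="sefgzjzdmbvz" (len 12), cursors c1@5 c2@7 c3@12, authorship ....1.2....3
After op 3 (add_cursor(1)): buffer="sefgzjzdmbvz" (len 12), cursors c4@1 c1@5 c2@7 c3@12, authorship ....1.2....3
After op 4 (insert('f')): buffer="sfefgzfjzfdmbvzf" (len 16), cursors c4@2 c1@7 c2@10 c3@16, authorship .4...11.22....33
After op 5 (insert('n')): buffer="sfnefgzfnjzfndmbvzfn" (len 20), cursors c4@3 c1@9 c2@13 c3@20, authorship .44...111.222....333
After op 6 (move_right): buffer="sfnefgzfnjzfndmbvzfn" (len 20), cursors c4@4 c1@10 c2@14 c3@20, authorship .44...111.222....333
After op 7 (delete): buffer="sfnfgzfnzfnmbvzf" (len 16), cursors c4@3 c1@8 c2@11 c3@16, authorship .44..111222...33
After op 8 (move_left): buffer="sfnfgzfnzfnmbvzf" (len 16), cursors c4@2 c1@7 c2@10 c3@15, authorship .44..111222...33
Authorship (.=original, N=cursor N): . 4 4 . . 1 1 1 2 2 2 . . . 3 3
Index 10: author = 2

Answer: cursor 2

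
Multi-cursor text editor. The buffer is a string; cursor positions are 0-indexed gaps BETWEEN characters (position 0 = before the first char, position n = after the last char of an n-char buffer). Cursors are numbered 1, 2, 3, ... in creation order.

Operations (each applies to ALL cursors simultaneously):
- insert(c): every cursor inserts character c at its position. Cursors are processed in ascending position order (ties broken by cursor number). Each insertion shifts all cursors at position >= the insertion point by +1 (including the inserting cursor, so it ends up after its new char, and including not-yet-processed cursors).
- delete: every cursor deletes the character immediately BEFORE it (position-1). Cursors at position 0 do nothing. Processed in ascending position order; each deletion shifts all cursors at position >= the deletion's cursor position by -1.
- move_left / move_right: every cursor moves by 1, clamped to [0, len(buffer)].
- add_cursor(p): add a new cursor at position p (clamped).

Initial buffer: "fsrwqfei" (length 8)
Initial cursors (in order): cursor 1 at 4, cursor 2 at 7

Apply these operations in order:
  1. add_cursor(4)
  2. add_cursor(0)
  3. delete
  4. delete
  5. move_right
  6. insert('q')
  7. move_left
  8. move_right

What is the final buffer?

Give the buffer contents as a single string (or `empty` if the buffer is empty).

Answer: qqqqiq

Derivation:
After op 1 (add_cursor(4)): buffer="fsrwqfei" (len 8), cursors c1@4 c3@4 c2@7, authorship ........
After op 2 (add_cursor(0)): buffer="fsrwqfei" (len 8), cursors c4@0 c1@4 c3@4 c2@7, authorship ........
After op 3 (delete): buffer="fsqfi" (len 5), cursors c4@0 c1@2 c3@2 c2@4, authorship .....
After op 4 (delete): buffer="qi" (len 2), cursors c1@0 c3@0 c4@0 c2@1, authorship ..
After op 5 (move_right): buffer="qi" (len 2), cursors c1@1 c3@1 c4@1 c2@2, authorship ..
After op 6 (insert('q')): buffer="qqqqiq" (len 6), cursors c1@4 c3@4 c4@4 c2@6, authorship .134.2
After op 7 (move_left): buffer="qqqqiq" (len 6), cursors c1@3 c3@3 c4@3 c2@5, authorship .134.2
After op 8 (move_right): buffer="qqqqiq" (len 6), cursors c1@4 c3@4 c4@4 c2@6, authorship .134.2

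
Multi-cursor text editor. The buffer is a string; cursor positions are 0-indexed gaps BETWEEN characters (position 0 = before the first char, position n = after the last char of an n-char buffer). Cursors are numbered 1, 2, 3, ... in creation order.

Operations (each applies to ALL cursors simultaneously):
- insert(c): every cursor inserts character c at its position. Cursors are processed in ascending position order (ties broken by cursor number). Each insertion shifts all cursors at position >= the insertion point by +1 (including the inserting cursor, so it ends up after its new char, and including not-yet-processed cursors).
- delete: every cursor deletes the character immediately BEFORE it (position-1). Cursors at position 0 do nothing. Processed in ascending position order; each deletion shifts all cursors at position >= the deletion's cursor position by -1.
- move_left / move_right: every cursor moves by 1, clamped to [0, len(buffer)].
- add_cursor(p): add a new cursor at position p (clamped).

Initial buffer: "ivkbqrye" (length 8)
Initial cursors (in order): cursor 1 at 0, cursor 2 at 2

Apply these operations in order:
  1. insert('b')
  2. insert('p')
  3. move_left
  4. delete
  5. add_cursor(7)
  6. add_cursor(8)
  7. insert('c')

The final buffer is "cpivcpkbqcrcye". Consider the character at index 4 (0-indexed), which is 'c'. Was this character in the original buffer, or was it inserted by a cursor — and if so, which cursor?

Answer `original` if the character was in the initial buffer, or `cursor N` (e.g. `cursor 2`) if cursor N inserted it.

Answer: cursor 2

Derivation:
After op 1 (insert('b')): buffer="bivbkbqrye" (len 10), cursors c1@1 c2@4, authorship 1..2......
After op 2 (insert('p')): buffer="bpivbpkbqrye" (len 12), cursors c1@2 c2@6, authorship 11..22......
After op 3 (move_left): buffer="bpivbpkbqrye" (len 12), cursors c1@1 c2@5, authorship 11..22......
After op 4 (delete): buffer="pivpkbqrye" (len 10), cursors c1@0 c2@3, authorship 1..2......
After op 5 (add_cursor(7)): buffer="pivpkbqrye" (len 10), cursors c1@0 c2@3 c3@7, authorship 1..2......
After op 6 (add_cursor(8)): buffer="pivpkbqrye" (len 10), cursors c1@0 c2@3 c3@7 c4@8, authorship 1..2......
After op 7 (insert('c')): buffer="cpivcpkbqcrcye" (len 14), cursors c1@1 c2@5 c3@10 c4@12, authorship 11..22...3.4..
Authorship (.=original, N=cursor N): 1 1 . . 2 2 . . . 3 . 4 . .
Index 4: author = 2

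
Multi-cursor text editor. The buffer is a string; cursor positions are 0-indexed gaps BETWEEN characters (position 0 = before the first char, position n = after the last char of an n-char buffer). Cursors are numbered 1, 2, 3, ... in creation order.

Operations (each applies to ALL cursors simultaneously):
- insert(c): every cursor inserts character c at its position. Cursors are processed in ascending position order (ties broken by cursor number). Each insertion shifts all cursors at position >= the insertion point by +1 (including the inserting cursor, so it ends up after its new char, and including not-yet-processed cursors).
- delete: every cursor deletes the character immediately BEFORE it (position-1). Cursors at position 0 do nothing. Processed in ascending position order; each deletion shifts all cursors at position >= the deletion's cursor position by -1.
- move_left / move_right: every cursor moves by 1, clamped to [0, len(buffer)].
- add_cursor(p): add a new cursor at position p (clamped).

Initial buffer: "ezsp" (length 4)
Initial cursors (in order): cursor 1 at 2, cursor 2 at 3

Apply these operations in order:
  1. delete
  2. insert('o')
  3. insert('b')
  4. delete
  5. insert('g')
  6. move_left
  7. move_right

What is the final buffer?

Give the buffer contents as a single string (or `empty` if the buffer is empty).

Answer: eooggp

Derivation:
After op 1 (delete): buffer="ep" (len 2), cursors c1@1 c2@1, authorship ..
After op 2 (insert('o')): buffer="eoop" (len 4), cursors c1@3 c2@3, authorship .12.
After op 3 (insert('b')): buffer="eoobbp" (len 6), cursors c1@5 c2@5, authorship .1212.
After op 4 (delete): buffer="eoop" (len 4), cursors c1@3 c2@3, authorship .12.
After op 5 (insert('g')): buffer="eooggp" (len 6), cursors c1@5 c2@5, authorship .1212.
After op 6 (move_left): buffer="eooggp" (len 6), cursors c1@4 c2@4, authorship .1212.
After op 7 (move_right): buffer="eooggp" (len 6), cursors c1@5 c2@5, authorship .1212.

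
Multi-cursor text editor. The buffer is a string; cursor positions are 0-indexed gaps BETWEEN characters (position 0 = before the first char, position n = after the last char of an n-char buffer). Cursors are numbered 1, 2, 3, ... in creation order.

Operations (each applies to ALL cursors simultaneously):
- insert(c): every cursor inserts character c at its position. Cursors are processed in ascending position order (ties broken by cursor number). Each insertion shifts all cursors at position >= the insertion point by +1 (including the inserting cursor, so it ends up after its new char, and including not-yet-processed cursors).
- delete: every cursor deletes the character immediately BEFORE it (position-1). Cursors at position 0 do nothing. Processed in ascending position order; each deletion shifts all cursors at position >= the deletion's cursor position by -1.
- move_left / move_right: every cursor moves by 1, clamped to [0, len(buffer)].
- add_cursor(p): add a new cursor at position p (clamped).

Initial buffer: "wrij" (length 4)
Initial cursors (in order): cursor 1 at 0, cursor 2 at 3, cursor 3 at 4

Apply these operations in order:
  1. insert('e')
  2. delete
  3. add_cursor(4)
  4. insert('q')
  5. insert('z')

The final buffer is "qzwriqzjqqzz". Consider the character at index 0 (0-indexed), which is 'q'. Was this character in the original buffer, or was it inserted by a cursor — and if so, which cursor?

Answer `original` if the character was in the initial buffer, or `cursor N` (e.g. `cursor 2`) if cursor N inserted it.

Answer: cursor 1

Derivation:
After op 1 (insert('e')): buffer="ewrieje" (len 7), cursors c1@1 c2@5 c3@7, authorship 1...2.3
After op 2 (delete): buffer="wrij" (len 4), cursors c1@0 c2@3 c3@4, authorship ....
After op 3 (add_cursor(4)): buffer="wrij" (len 4), cursors c1@0 c2@3 c3@4 c4@4, authorship ....
After op 4 (insert('q')): buffer="qwriqjqq" (len 8), cursors c1@1 c2@5 c3@8 c4@8, authorship 1...2.34
After op 5 (insert('z')): buffer="qzwriqzjqqzz" (len 12), cursors c1@2 c2@7 c3@12 c4@12, authorship 11...22.3434
Authorship (.=original, N=cursor N): 1 1 . . . 2 2 . 3 4 3 4
Index 0: author = 1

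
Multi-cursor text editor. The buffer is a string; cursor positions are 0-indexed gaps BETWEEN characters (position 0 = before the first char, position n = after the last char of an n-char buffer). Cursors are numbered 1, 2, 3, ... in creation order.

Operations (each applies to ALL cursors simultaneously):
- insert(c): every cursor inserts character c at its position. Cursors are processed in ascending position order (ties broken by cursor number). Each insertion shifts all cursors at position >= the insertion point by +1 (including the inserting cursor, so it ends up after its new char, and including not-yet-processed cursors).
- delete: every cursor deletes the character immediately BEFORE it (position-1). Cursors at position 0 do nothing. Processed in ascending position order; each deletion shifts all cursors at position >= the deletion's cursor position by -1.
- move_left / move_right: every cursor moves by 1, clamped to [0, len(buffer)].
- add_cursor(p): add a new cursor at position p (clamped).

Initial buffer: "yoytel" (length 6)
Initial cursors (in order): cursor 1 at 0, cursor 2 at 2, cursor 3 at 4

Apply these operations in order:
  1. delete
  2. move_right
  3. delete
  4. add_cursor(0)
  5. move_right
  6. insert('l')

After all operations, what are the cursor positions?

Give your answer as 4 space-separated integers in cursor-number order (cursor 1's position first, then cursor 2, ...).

After op 1 (delete): buffer="yyel" (len 4), cursors c1@0 c2@1 c3@2, authorship ....
After op 2 (move_right): buffer="yyel" (len 4), cursors c1@1 c2@2 c3@3, authorship ....
After op 3 (delete): buffer="l" (len 1), cursors c1@0 c2@0 c3@0, authorship .
After op 4 (add_cursor(0)): buffer="l" (len 1), cursors c1@0 c2@0 c3@0 c4@0, authorship .
After op 5 (move_right): buffer="l" (len 1), cursors c1@1 c2@1 c3@1 c4@1, authorship .
After op 6 (insert('l')): buffer="lllll" (len 5), cursors c1@5 c2@5 c3@5 c4@5, authorship .1234

Answer: 5 5 5 5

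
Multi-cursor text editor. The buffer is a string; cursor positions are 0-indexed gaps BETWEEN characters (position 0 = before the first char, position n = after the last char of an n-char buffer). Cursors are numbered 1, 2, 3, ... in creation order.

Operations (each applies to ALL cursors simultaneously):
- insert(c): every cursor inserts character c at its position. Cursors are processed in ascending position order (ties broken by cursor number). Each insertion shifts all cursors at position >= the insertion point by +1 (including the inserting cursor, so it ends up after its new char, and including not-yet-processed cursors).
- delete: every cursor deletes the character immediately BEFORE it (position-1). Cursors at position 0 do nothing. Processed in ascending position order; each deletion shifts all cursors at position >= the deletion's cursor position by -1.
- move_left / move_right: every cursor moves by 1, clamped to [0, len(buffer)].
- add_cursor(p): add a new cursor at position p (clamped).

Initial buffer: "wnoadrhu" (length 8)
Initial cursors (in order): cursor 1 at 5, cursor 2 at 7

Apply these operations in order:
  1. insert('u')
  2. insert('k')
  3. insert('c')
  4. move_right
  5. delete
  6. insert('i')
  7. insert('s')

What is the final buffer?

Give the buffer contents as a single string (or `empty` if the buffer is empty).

After op 1 (insert('u')): buffer="wnoadurhuu" (len 10), cursors c1@6 c2@9, authorship .....1..2.
After op 2 (insert('k')): buffer="wnoadukrhuku" (len 12), cursors c1@7 c2@11, authorship .....11..22.
After op 3 (insert('c')): buffer="wnoadukcrhukcu" (len 14), cursors c1@8 c2@13, authorship .....111..222.
After op 4 (move_right): buffer="wnoadukcrhukcu" (len 14), cursors c1@9 c2@14, authorship .....111..222.
After op 5 (delete): buffer="wnoadukchukc" (len 12), cursors c1@8 c2@12, authorship .....111.222
After op 6 (insert('i')): buffer="wnoadukcihukci" (len 14), cursors c1@9 c2@14, authorship .....1111.2222
After op 7 (insert('s')): buffer="wnoadukcishukcis" (len 16), cursors c1@10 c2@16, authorship .....11111.22222

Answer: wnoadukcishukcis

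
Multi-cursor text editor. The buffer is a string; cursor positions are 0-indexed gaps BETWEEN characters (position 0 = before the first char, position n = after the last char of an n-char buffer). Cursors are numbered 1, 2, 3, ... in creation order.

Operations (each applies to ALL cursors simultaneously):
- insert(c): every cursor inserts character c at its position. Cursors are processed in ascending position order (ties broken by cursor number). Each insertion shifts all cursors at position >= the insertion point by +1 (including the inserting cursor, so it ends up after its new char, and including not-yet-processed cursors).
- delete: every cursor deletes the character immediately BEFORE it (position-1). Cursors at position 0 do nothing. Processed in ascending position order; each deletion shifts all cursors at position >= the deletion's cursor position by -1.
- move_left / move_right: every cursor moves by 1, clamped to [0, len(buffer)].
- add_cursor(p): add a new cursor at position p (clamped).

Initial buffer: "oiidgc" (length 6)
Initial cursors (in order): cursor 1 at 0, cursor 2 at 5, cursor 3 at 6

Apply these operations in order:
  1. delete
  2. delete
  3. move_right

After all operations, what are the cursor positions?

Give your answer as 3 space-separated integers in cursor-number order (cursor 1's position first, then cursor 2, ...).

After op 1 (delete): buffer="oiid" (len 4), cursors c1@0 c2@4 c3@4, authorship ....
After op 2 (delete): buffer="oi" (len 2), cursors c1@0 c2@2 c3@2, authorship ..
After op 3 (move_right): buffer="oi" (len 2), cursors c1@1 c2@2 c3@2, authorship ..

Answer: 1 2 2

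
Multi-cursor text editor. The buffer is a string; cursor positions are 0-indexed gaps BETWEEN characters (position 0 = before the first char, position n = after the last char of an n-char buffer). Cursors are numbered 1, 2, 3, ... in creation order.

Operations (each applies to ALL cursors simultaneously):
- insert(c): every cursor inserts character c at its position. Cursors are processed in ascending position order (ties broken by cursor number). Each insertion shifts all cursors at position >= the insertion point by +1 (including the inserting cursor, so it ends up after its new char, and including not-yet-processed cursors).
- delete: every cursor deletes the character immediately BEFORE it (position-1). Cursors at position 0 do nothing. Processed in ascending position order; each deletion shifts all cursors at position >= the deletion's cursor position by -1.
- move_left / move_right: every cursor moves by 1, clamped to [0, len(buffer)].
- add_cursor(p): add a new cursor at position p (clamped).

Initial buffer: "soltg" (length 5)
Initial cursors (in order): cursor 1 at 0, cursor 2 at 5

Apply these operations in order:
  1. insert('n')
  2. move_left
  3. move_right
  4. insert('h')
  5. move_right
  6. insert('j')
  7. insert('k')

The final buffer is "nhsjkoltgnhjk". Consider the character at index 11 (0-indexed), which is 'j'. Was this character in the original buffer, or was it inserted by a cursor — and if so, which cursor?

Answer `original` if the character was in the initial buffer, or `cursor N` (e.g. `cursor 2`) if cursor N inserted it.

After op 1 (insert('n')): buffer="nsoltgn" (len 7), cursors c1@1 c2@7, authorship 1.....2
After op 2 (move_left): buffer="nsoltgn" (len 7), cursors c1@0 c2@6, authorship 1.....2
After op 3 (move_right): buffer="nsoltgn" (len 7), cursors c1@1 c2@7, authorship 1.....2
After op 4 (insert('h')): buffer="nhsoltgnh" (len 9), cursors c1@2 c2@9, authorship 11.....22
After op 5 (move_right): buffer="nhsoltgnh" (len 9), cursors c1@3 c2@9, authorship 11.....22
After op 6 (insert('j')): buffer="nhsjoltgnhj" (len 11), cursors c1@4 c2@11, authorship 11.1....222
After op 7 (insert('k')): buffer="nhsjkoltgnhjk" (len 13), cursors c1@5 c2@13, authorship 11.11....2222
Authorship (.=original, N=cursor N): 1 1 . 1 1 . . . . 2 2 2 2
Index 11: author = 2

Answer: cursor 2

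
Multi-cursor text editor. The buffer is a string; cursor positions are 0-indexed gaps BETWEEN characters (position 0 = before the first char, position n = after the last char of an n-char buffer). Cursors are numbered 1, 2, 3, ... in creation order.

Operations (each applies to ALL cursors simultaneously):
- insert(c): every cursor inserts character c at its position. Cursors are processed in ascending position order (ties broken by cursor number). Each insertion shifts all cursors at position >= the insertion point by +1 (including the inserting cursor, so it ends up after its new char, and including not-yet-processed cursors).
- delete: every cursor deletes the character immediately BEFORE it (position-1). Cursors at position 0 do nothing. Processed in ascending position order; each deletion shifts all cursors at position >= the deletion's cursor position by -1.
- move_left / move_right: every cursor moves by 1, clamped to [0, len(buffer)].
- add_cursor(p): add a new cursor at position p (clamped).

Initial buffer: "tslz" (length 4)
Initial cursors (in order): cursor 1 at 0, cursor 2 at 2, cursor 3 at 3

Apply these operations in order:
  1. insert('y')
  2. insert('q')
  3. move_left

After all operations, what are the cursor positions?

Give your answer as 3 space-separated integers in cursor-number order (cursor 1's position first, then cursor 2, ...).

Answer: 1 5 8

Derivation:
After op 1 (insert('y')): buffer="ytsylyz" (len 7), cursors c1@1 c2@4 c3@6, authorship 1..2.3.
After op 2 (insert('q')): buffer="yqtsyqlyqz" (len 10), cursors c1@2 c2@6 c3@9, authorship 11..22.33.
After op 3 (move_left): buffer="yqtsyqlyqz" (len 10), cursors c1@1 c2@5 c3@8, authorship 11..22.33.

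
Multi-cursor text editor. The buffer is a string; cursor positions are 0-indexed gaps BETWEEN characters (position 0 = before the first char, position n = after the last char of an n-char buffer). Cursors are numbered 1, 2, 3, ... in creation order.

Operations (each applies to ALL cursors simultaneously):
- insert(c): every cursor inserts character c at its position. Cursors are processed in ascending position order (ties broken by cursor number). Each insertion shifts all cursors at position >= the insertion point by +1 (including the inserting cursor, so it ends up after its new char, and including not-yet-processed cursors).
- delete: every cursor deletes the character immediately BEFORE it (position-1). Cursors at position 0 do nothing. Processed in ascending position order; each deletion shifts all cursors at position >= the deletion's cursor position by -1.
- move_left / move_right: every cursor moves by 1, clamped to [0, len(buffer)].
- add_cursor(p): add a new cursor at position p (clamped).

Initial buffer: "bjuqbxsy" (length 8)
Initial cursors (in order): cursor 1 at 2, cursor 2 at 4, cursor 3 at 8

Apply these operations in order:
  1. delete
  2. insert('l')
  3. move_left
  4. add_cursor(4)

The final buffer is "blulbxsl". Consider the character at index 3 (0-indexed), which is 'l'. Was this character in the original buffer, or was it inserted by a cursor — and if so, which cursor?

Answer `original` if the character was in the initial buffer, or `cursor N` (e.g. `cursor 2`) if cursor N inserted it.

Answer: cursor 2

Derivation:
After op 1 (delete): buffer="bubxs" (len 5), cursors c1@1 c2@2 c3@5, authorship .....
After op 2 (insert('l')): buffer="blulbxsl" (len 8), cursors c1@2 c2@4 c3@8, authorship .1.2...3
After op 3 (move_left): buffer="blulbxsl" (len 8), cursors c1@1 c2@3 c3@7, authorship .1.2...3
After op 4 (add_cursor(4)): buffer="blulbxsl" (len 8), cursors c1@1 c2@3 c4@4 c3@7, authorship .1.2...3
Authorship (.=original, N=cursor N): . 1 . 2 . . . 3
Index 3: author = 2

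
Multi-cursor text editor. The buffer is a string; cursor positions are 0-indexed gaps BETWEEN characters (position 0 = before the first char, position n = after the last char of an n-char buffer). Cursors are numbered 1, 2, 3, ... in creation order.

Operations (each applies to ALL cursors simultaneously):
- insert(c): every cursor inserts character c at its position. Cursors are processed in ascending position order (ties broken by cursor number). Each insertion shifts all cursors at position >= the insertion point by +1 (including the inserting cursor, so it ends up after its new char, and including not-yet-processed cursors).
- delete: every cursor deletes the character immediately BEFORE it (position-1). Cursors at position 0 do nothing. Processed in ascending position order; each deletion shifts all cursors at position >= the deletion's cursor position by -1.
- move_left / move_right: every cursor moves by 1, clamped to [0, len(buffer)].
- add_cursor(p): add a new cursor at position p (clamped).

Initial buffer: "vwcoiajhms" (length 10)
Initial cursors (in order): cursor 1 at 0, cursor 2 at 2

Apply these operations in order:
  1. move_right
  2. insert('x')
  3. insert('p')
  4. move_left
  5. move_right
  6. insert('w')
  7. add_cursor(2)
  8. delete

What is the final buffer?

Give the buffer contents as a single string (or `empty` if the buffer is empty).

After op 1 (move_right): buffer="vwcoiajhms" (len 10), cursors c1@1 c2@3, authorship ..........
After op 2 (insert('x')): buffer="vxwcxoiajhms" (len 12), cursors c1@2 c2@5, authorship .1..2.......
After op 3 (insert('p')): buffer="vxpwcxpoiajhms" (len 14), cursors c1@3 c2@7, authorship .11..22.......
After op 4 (move_left): buffer="vxpwcxpoiajhms" (len 14), cursors c1@2 c2@6, authorship .11..22.......
After op 5 (move_right): buffer="vxpwcxpoiajhms" (len 14), cursors c1@3 c2@7, authorship .11..22.......
After op 6 (insert('w')): buffer="vxpwwcxpwoiajhms" (len 16), cursors c1@4 c2@9, authorship .111..222.......
After op 7 (add_cursor(2)): buffer="vxpwwcxpwoiajhms" (len 16), cursors c3@2 c1@4 c2@9, authorship .111..222.......
After op 8 (delete): buffer="vpwcxpoiajhms" (len 13), cursors c3@1 c1@2 c2@6, authorship .1..22.......

Answer: vpwcxpoiajhms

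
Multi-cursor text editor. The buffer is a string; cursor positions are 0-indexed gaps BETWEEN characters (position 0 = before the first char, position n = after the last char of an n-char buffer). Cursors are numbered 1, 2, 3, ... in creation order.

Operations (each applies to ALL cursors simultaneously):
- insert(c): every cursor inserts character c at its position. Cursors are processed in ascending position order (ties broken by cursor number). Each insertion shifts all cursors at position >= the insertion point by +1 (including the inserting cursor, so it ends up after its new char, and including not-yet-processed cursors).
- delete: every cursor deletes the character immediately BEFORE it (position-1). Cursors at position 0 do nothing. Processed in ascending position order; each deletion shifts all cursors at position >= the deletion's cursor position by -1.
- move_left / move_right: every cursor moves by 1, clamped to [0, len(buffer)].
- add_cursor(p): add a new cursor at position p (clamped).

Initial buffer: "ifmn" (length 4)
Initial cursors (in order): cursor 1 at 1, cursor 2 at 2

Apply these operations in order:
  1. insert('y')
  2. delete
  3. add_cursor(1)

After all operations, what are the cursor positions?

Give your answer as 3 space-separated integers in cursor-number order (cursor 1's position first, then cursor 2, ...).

Answer: 1 2 1

Derivation:
After op 1 (insert('y')): buffer="iyfymn" (len 6), cursors c1@2 c2@4, authorship .1.2..
After op 2 (delete): buffer="ifmn" (len 4), cursors c1@1 c2@2, authorship ....
After op 3 (add_cursor(1)): buffer="ifmn" (len 4), cursors c1@1 c3@1 c2@2, authorship ....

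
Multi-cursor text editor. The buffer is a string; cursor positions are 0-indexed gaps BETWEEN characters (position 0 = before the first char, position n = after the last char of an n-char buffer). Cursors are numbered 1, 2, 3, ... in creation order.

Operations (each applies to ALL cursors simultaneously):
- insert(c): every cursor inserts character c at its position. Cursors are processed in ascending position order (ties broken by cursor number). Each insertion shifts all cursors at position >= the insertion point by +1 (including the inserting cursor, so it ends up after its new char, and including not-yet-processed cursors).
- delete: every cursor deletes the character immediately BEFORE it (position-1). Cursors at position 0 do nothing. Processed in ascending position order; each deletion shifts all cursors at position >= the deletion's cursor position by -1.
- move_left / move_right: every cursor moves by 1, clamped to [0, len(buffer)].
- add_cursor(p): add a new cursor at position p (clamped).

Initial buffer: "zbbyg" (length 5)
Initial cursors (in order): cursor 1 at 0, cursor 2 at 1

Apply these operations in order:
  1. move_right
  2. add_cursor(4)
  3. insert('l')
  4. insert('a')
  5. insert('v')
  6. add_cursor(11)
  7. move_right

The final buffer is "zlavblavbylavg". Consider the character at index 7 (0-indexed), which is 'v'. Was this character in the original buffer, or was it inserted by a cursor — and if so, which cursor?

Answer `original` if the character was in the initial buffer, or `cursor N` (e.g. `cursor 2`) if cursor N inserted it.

Answer: cursor 2

Derivation:
After op 1 (move_right): buffer="zbbyg" (len 5), cursors c1@1 c2@2, authorship .....
After op 2 (add_cursor(4)): buffer="zbbyg" (len 5), cursors c1@1 c2@2 c3@4, authorship .....
After op 3 (insert('l')): buffer="zlblbylg" (len 8), cursors c1@2 c2@4 c3@7, authorship .1.2..3.
After op 4 (insert('a')): buffer="zlablabylag" (len 11), cursors c1@3 c2@6 c3@10, authorship .11.22..33.
After op 5 (insert('v')): buffer="zlavblavbylavg" (len 14), cursors c1@4 c2@8 c3@13, authorship .111.222..333.
After op 6 (add_cursor(11)): buffer="zlavblavbylavg" (len 14), cursors c1@4 c2@8 c4@11 c3@13, authorship .111.222..333.
After op 7 (move_right): buffer="zlavblavbylavg" (len 14), cursors c1@5 c2@9 c4@12 c3@14, authorship .111.222..333.
Authorship (.=original, N=cursor N): . 1 1 1 . 2 2 2 . . 3 3 3 .
Index 7: author = 2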